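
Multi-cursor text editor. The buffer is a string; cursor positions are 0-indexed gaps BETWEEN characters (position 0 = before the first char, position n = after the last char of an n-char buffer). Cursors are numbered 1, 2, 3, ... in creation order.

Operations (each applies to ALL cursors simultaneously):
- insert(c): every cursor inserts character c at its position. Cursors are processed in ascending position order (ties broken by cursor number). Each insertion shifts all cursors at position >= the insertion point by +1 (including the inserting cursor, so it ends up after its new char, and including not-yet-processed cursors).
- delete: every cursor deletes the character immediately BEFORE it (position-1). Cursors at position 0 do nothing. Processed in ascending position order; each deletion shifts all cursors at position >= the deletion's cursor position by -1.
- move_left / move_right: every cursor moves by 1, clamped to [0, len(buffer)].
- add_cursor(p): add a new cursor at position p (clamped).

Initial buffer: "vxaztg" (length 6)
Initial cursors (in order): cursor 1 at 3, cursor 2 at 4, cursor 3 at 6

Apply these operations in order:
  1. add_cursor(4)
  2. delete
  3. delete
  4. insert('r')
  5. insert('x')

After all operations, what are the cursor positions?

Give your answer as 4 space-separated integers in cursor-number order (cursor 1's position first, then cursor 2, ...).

Answer: 8 8 8 8

Derivation:
After op 1 (add_cursor(4)): buffer="vxaztg" (len 6), cursors c1@3 c2@4 c4@4 c3@6, authorship ......
After op 2 (delete): buffer="vt" (len 2), cursors c1@1 c2@1 c4@1 c3@2, authorship ..
After op 3 (delete): buffer="" (len 0), cursors c1@0 c2@0 c3@0 c4@0, authorship 
After op 4 (insert('r')): buffer="rrrr" (len 4), cursors c1@4 c2@4 c3@4 c4@4, authorship 1234
After op 5 (insert('x')): buffer="rrrrxxxx" (len 8), cursors c1@8 c2@8 c3@8 c4@8, authorship 12341234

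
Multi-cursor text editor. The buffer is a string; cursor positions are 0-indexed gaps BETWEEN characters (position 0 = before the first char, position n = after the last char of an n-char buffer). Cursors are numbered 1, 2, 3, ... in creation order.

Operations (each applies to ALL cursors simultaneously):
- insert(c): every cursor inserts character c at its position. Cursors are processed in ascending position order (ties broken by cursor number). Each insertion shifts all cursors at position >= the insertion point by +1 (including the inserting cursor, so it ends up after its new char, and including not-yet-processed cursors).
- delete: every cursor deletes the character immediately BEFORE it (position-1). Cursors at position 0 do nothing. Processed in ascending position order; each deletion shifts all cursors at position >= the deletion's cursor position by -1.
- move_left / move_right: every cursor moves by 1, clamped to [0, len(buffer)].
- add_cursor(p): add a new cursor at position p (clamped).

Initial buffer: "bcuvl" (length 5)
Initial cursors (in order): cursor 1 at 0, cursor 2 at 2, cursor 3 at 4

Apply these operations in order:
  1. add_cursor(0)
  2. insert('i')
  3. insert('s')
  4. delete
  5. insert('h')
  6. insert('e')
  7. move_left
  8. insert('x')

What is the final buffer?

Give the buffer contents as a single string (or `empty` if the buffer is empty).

Answer: iihhexxebcihxeuvihxel

Derivation:
After op 1 (add_cursor(0)): buffer="bcuvl" (len 5), cursors c1@0 c4@0 c2@2 c3@4, authorship .....
After op 2 (insert('i')): buffer="iibciuvil" (len 9), cursors c1@2 c4@2 c2@5 c3@8, authorship 14..2..3.
After op 3 (insert('s')): buffer="iissbcisuvisl" (len 13), cursors c1@4 c4@4 c2@8 c3@12, authorship 1414..22..33.
After op 4 (delete): buffer="iibciuvil" (len 9), cursors c1@2 c4@2 c2@5 c3@8, authorship 14..2..3.
After op 5 (insert('h')): buffer="iihhbcihuvihl" (len 13), cursors c1@4 c4@4 c2@8 c3@12, authorship 1414..22..33.
After op 6 (insert('e')): buffer="iihheebciheuvihel" (len 17), cursors c1@6 c4@6 c2@11 c3@16, authorship 141414..222..333.
After op 7 (move_left): buffer="iihheebciheuvihel" (len 17), cursors c1@5 c4@5 c2@10 c3@15, authorship 141414..222..333.
After op 8 (insert('x')): buffer="iihhexxebcihxeuvihxel" (len 21), cursors c1@7 c4@7 c2@13 c3@19, authorship 14141144..2222..3333.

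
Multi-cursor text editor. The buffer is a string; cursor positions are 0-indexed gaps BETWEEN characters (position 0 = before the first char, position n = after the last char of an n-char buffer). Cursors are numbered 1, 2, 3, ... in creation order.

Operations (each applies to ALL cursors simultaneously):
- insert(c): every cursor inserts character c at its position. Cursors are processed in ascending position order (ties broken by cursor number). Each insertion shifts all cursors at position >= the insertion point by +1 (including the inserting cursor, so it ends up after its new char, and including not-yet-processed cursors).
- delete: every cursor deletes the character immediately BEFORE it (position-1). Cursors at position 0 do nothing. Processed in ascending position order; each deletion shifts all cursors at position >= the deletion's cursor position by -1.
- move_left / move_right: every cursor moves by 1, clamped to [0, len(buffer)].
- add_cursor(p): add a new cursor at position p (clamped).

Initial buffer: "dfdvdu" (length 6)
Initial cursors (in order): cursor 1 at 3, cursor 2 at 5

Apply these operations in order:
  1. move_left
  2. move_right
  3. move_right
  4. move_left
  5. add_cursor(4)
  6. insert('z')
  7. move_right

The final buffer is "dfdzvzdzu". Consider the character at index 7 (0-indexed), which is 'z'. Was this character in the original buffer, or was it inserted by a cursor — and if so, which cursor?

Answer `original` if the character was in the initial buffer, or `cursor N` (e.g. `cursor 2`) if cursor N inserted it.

Answer: cursor 2

Derivation:
After op 1 (move_left): buffer="dfdvdu" (len 6), cursors c1@2 c2@4, authorship ......
After op 2 (move_right): buffer="dfdvdu" (len 6), cursors c1@3 c2@5, authorship ......
After op 3 (move_right): buffer="dfdvdu" (len 6), cursors c1@4 c2@6, authorship ......
After op 4 (move_left): buffer="dfdvdu" (len 6), cursors c1@3 c2@5, authorship ......
After op 5 (add_cursor(4)): buffer="dfdvdu" (len 6), cursors c1@3 c3@4 c2@5, authorship ......
After op 6 (insert('z')): buffer="dfdzvzdzu" (len 9), cursors c1@4 c3@6 c2@8, authorship ...1.3.2.
After op 7 (move_right): buffer="dfdzvzdzu" (len 9), cursors c1@5 c3@7 c2@9, authorship ...1.3.2.
Authorship (.=original, N=cursor N): . . . 1 . 3 . 2 .
Index 7: author = 2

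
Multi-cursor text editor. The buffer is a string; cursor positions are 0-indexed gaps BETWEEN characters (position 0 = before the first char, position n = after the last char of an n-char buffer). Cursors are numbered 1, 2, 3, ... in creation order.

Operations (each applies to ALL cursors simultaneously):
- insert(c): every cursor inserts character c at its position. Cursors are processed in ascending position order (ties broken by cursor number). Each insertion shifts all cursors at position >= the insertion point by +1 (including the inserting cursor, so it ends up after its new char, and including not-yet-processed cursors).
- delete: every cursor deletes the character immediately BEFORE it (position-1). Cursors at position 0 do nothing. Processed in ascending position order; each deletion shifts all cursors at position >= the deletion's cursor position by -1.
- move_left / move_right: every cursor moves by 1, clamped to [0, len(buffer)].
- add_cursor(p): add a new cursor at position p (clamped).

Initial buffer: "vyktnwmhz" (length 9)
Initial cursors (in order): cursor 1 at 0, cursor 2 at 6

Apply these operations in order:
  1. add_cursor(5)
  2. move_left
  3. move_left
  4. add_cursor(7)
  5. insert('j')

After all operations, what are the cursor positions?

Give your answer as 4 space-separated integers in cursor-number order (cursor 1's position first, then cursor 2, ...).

After op 1 (add_cursor(5)): buffer="vyktnwmhz" (len 9), cursors c1@0 c3@5 c2@6, authorship .........
After op 2 (move_left): buffer="vyktnwmhz" (len 9), cursors c1@0 c3@4 c2@5, authorship .........
After op 3 (move_left): buffer="vyktnwmhz" (len 9), cursors c1@0 c3@3 c2@4, authorship .........
After op 4 (add_cursor(7)): buffer="vyktnwmhz" (len 9), cursors c1@0 c3@3 c2@4 c4@7, authorship .........
After op 5 (insert('j')): buffer="jvykjtjnwmjhz" (len 13), cursors c1@1 c3@5 c2@7 c4@11, authorship 1...3.2...4..

Answer: 1 7 5 11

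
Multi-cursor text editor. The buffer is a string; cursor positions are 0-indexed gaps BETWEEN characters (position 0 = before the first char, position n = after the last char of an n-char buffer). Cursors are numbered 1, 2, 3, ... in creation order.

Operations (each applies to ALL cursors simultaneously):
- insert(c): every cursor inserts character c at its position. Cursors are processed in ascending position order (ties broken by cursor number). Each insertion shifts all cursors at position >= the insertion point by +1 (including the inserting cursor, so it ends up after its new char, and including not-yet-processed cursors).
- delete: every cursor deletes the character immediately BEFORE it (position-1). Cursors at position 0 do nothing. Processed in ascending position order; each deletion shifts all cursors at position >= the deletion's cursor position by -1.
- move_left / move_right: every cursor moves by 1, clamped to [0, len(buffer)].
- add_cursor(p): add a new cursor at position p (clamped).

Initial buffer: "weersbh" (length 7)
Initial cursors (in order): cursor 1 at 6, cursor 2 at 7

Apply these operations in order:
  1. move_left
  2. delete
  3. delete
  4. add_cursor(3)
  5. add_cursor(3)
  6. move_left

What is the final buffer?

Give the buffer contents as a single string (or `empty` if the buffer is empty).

After op 1 (move_left): buffer="weersbh" (len 7), cursors c1@5 c2@6, authorship .......
After op 2 (delete): buffer="weerh" (len 5), cursors c1@4 c2@4, authorship .....
After op 3 (delete): buffer="weh" (len 3), cursors c1@2 c2@2, authorship ...
After op 4 (add_cursor(3)): buffer="weh" (len 3), cursors c1@2 c2@2 c3@3, authorship ...
After op 5 (add_cursor(3)): buffer="weh" (len 3), cursors c1@2 c2@2 c3@3 c4@3, authorship ...
After op 6 (move_left): buffer="weh" (len 3), cursors c1@1 c2@1 c3@2 c4@2, authorship ...

Answer: weh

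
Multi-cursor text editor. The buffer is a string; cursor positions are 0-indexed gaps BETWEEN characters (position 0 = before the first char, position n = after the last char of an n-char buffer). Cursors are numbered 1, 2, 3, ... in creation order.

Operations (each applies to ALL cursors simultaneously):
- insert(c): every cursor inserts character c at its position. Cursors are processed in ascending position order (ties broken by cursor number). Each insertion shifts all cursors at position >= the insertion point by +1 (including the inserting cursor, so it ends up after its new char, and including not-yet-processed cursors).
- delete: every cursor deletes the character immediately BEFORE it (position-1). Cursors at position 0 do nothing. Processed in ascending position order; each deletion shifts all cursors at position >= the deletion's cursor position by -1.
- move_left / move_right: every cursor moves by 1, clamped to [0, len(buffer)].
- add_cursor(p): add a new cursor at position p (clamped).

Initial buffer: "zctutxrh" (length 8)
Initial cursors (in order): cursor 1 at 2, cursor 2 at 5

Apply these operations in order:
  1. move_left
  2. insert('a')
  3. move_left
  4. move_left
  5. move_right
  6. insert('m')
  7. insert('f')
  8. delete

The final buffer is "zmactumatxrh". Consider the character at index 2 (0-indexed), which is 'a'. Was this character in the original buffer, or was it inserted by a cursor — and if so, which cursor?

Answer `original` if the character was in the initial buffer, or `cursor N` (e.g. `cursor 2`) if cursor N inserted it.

After op 1 (move_left): buffer="zctutxrh" (len 8), cursors c1@1 c2@4, authorship ........
After op 2 (insert('a')): buffer="zactuatxrh" (len 10), cursors c1@2 c2@6, authorship .1...2....
After op 3 (move_left): buffer="zactuatxrh" (len 10), cursors c1@1 c2@5, authorship .1...2....
After op 4 (move_left): buffer="zactuatxrh" (len 10), cursors c1@0 c2@4, authorship .1...2....
After op 5 (move_right): buffer="zactuatxrh" (len 10), cursors c1@1 c2@5, authorship .1...2....
After op 6 (insert('m')): buffer="zmactumatxrh" (len 12), cursors c1@2 c2@7, authorship .11...22....
After op 7 (insert('f')): buffer="zmfactumfatxrh" (len 14), cursors c1@3 c2@9, authorship .111...222....
After op 8 (delete): buffer="zmactumatxrh" (len 12), cursors c1@2 c2@7, authorship .11...22....
Authorship (.=original, N=cursor N): . 1 1 . . . 2 2 . . . .
Index 2: author = 1

Answer: cursor 1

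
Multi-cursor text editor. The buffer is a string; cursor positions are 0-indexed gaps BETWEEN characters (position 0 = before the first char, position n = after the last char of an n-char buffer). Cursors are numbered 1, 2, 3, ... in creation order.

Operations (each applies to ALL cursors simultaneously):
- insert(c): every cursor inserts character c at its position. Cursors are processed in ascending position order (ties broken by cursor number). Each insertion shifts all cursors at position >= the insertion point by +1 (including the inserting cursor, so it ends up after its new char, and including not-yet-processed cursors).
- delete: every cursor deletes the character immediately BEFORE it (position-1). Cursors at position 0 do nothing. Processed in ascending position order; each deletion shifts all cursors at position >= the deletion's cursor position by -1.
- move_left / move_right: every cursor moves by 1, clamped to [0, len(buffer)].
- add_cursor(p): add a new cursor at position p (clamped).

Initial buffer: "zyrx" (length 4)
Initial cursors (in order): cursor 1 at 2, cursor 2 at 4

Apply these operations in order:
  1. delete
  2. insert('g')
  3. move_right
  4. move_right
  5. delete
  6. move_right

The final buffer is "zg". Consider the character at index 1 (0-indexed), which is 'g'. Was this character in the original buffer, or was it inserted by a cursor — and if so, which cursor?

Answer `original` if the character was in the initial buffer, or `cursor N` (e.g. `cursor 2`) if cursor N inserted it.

Answer: cursor 1

Derivation:
After op 1 (delete): buffer="zr" (len 2), cursors c1@1 c2@2, authorship ..
After op 2 (insert('g')): buffer="zgrg" (len 4), cursors c1@2 c2@4, authorship .1.2
After op 3 (move_right): buffer="zgrg" (len 4), cursors c1@3 c2@4, authorship .1.2
After op 4 (move_right): buffer="zgrg" (len 4), cursors c1@4 c2@4, authorship .1.2
After op 5 (delete): buffer="zg" (len 2), cursors c1@2 c2@2, authorship .1
After op 6 (move_right): buffer="zg" (len 2), cursors c1@2 c2@2, authorship .1
Authorship (.=original, N=cursor N): . 1
Index 1: author = 1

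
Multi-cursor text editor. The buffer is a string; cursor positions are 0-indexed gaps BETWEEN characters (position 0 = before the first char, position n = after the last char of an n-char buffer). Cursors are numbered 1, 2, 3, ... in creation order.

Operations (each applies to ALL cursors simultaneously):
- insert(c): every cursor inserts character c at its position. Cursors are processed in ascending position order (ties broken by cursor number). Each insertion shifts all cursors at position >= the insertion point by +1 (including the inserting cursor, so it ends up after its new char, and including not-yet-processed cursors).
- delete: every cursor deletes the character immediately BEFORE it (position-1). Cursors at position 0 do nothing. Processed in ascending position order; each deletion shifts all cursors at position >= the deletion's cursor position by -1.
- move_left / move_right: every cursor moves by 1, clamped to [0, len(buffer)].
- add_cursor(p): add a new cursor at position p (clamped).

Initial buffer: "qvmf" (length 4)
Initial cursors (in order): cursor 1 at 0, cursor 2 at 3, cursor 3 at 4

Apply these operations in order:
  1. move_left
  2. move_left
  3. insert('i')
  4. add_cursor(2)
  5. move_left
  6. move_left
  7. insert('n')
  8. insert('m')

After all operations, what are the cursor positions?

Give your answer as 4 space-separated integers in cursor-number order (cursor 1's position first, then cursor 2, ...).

Answer: 4 7 11 4

Derivation:
After op 1 (move_left): buffer="qvmf" (len 4), cursors c1@0 c2@2 c3@3, authorship ....
After op 2 (move_left): buffer="qvmf" (len 4), cursors c1@0 c2@1 c3@2, authorship ....
After op 3 (insert('i')): buffer="iqivimf" (len 7), cursors c1@1 c2@3 c3@5, authorship 1.2.3..
After op 4 (add_cursor(2)): buffer="iqivimf" (len 7), cursors c1@1 c4@2 c2@3 c3@5, authorship 1.2.3..
After op 5 (move_left): buffer="iqivimf" (len 7), cursors c1@0 c4@1 c2@2 c3@4, authorship 1.2.3..
After op 6 (move_left): buffer="iqivimf" (len 7), cursors c1@0 c4@0 c2@1 c3@3, authorship 1.2.3..
After op 7 (insert('n')): buffer="nninqinvimf" (len 11), cursors c1@2 c4@2 c2@4 c3@7, authorship 1412.23.3..
After op 8 (insert('m')): buffer="nnmminmqinmvimf" (len 15), cursors c1@4 c4@4 c2@7 c3@11, authorship 1414122.233.3..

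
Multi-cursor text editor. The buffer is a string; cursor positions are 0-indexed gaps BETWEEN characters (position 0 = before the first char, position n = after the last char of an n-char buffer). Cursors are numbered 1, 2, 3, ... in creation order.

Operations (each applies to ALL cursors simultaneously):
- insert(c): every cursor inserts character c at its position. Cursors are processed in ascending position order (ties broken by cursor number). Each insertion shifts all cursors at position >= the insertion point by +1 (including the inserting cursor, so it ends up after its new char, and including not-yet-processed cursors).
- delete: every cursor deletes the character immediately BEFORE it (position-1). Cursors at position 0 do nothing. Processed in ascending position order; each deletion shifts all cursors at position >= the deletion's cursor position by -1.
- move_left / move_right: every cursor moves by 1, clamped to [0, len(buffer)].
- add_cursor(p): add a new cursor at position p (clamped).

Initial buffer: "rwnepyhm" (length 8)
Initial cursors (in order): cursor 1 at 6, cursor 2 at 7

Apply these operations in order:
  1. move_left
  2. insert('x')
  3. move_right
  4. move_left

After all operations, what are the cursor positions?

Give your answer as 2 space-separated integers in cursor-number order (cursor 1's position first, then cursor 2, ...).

After op 1 (move_left): buffer="rwnepyhm" (len 8), cursors c1@5 c2@6, authorship ........
After op 2 (insert('x')): buffer="rwnepxyxhm" (len 10), cursors c1@6 c2@8, authorship .....1.2..
After op 3 (move_right): buffer="rwnepxyxhm" (len 10), cursors c1@7 c2@9, authorship .....1.2..
After op 4 (move_left): buffer="rwnepxyxhm" (len 10), cursors c1@6 c2@8, authorship .....1.2..

Answer: 6 8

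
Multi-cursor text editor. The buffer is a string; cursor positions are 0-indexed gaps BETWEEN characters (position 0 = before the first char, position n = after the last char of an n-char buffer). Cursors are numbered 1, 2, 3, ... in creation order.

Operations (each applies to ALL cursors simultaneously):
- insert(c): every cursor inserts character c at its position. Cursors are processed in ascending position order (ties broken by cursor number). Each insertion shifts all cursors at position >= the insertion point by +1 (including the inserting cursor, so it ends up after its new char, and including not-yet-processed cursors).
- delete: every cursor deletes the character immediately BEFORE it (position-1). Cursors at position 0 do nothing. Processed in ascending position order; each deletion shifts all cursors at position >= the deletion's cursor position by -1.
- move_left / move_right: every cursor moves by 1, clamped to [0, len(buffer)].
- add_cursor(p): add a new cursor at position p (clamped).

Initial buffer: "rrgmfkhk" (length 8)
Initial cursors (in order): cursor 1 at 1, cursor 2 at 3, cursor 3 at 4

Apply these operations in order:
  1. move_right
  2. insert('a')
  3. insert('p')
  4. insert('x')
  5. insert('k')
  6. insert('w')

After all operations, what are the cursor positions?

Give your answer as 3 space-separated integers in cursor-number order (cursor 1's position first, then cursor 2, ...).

After op 1 (move_right): buffer="rrgmfkhk" (len 8), cursors c1@2 c2@4 c3@5, authorship ........
After op 2 (insert('a')): buffer="rragmafakhk" (len 11), cursors c1@3 c2@6 c3@8, authorship ..1..2.3...
After op 3 (insert('p')): buffer="rrapgmapfapkhk" (len 14), cursors c1@4 c2@8 c3@11, authorship ..11..22.33...
After op 4 (insert('x')): buffer="rrapxgmapxfapxkhk" (len 17), cursors c1@5 c2@10 c3@14, authorship ..111..222.333...
After op 5 (insert('k')): buffer="rrapxkgmapxkfapxkkhk" (len 20), cursors c1@6 c2@12 c3@17, authorship ..1111..2222.3333...
After op 6 (insert('w')): buffer="rrapxkwgmapxkwfapxkwkhk" (len 23), cursors c1@7 c2@14 c3@20, authorship ..11111..22222.33333...

Answer: 7 14 20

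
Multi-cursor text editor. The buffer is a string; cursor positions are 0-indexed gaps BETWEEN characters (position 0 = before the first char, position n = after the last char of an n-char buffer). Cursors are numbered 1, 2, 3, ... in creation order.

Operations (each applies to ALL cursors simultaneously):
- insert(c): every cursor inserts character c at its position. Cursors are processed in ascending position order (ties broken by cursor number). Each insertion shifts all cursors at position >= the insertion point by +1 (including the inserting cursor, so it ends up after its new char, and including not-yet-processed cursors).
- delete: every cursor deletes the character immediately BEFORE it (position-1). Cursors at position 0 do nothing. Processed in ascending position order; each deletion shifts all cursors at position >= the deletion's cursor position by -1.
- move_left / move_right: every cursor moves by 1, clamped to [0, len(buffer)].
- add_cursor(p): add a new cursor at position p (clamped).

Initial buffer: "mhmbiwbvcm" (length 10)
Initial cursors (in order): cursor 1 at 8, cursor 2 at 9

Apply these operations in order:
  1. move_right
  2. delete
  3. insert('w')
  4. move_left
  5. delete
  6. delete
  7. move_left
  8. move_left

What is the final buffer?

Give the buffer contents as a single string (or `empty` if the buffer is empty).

After op 1 (move_right): buffer="mhmbiwbvcm" (len 10), cursors c1@9 c2@10, authorship ..........
After op 2 (delete): buffer="mhmbiwbv" (len 8), cursors c1@8 c2@8, authorship ........
After op 3 (insert('w')): buffer="mhmbiwbvww" (len 10), cursors c1@10 c2@10, authorship ........12
After op 4 (move_left): buffer="mhmbiwbvww" (len 10), cursors c1@9 c2@9, authorship ........12
After op 5 (delete): buffer="mhmbiwbw" (len 8), cursors c1@7 c2@7, authorship .......2
After op 6 (delete): buffer="mhmbiw" (len 6), cursors c1@5 c2@5, authorship .....2
After op 7 (move_left): buffer="mhmbiw" (len 6), cursors c1@4 c2@4, authorship .....2
After op 8 (move_left): buffer="mhmbiw" (len 6), cursors c1@3 c2@3, authorship .....2

Answer: mhmbiw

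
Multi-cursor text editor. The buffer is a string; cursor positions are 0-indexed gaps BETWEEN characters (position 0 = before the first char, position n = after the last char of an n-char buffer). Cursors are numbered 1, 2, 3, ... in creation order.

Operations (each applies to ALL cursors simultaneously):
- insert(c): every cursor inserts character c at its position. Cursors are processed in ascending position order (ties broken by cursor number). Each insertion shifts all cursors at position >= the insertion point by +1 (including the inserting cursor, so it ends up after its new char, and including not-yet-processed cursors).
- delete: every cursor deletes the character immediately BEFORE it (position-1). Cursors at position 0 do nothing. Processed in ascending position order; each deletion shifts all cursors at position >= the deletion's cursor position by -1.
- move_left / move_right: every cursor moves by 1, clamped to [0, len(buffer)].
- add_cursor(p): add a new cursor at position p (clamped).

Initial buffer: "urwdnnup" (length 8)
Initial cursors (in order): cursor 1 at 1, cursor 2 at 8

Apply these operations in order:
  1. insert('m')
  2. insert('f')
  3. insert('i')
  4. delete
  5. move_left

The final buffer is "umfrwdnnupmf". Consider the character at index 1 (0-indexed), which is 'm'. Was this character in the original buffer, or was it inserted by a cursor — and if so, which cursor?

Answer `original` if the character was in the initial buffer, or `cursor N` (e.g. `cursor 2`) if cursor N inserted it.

After op 1 (insert('m')): buffer="umrwdnnupm" (len 10), cursors c1@2 c2@10, authorship .1.......2
After op 2 (insert('f')): buffer="umfrwdnnupmf" (len 12), cursors c1@3 c2@12, authorship .11.......22
After op 3 (insert('i')): buffer="umfirwdnnupmfi" (len 14), cursors c1@4 c2@14, authorship .111.......222
After op 4 (delete): buffer="umfrwdnnupmf" (len 12), cursors c1@3 c2@12, authorship .11.......22
After op 5 (move_left): buffer="umfrwdnnupmf" (len 12), cursors c1@2 c2@11, authorship .11.......22
Authorship (.=original, N=cursor N): . 1 1 . . . . . . . 2 2
Index 1: author = 1

Answer: cursor 1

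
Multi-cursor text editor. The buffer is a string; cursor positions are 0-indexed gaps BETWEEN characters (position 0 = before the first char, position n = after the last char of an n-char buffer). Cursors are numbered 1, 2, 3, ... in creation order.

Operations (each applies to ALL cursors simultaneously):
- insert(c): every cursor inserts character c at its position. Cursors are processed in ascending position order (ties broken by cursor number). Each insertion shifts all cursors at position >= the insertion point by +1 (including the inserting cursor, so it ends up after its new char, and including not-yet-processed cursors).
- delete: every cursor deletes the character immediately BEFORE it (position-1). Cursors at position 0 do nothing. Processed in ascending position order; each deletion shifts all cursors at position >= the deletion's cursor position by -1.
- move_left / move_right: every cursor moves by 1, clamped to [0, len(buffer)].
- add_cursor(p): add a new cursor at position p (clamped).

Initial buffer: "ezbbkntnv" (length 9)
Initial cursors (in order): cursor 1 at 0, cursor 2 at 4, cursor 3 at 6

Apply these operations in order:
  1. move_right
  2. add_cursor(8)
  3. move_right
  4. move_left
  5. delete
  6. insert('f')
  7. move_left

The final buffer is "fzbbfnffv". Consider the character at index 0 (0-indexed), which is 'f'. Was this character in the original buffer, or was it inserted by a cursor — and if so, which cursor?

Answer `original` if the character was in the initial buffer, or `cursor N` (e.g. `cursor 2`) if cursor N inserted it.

Answer: cursor 1

Derivation:
After op 1 (move_right): buffer="ezbbkntnv" (len 9), cursors c1@1 c2@5 c3@7, authorship .........
After op 2 (add_cursor(8)): buffer="ezbbkntnv" (len 9), cursors c1@1 c2@5 c3@7 c4@8, authorship .........
After op 3 (move_right): buffer="ezbbkntnv" (len 9), cursors c1@2 c2@6 c3@8 c4@9, authorship .........
After op 4 (move_left): buffer="ezbbkntnv" (len 9), cursors c1@1 c2@5 c3@7 c4@8, authorship .........
After op 5 (delete): buffer="zbbnv" (len 5), cursors c1@0 c2@3 c3@4 c4@4, authorship .....
After op 6 (insert('f')): buffer="fzbbfnffv" (len 9), cursors c1@1 c2@5 c3@8 c4@8, authorship 1...2.34.
After op 7 (move_left): buffer="fzbbfnffv" (len 9), cursors c1@0 c2@4 c3@7 c4@7, authorship 1...2.34.
Authorship (.=original, N=cursor N): 1 . . . 2 . 3 4 .
Index 0: author = 1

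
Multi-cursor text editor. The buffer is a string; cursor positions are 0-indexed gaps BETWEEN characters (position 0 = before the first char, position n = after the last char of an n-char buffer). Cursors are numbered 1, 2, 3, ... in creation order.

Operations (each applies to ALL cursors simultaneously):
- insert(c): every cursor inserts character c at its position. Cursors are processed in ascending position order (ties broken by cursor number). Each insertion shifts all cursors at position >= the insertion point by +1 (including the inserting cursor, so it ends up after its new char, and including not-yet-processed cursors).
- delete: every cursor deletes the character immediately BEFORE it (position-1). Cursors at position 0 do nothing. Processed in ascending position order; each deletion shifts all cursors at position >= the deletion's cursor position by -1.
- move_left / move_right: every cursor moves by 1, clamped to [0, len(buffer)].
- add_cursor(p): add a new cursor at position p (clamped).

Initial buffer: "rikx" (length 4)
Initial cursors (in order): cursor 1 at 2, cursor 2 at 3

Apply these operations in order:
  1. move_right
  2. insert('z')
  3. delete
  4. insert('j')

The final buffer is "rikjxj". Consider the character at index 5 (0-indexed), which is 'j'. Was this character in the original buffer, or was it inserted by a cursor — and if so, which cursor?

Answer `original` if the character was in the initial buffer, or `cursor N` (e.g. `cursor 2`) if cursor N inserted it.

Answer: cursor 2

Derivation:
After op 1 (move_right): buffer="rikx" (len 4), cursors c1@3 c2@4, authorship ....
After op 2 (insert('z')): buffer="rikzxz" (len 6), cursors c1@4 c2@6, authorship ...1.2
After op 3 (delete): buffer="rikx" (len 4), cursors c1@3 c2@4, authorship ....
After op 4 (insert('j')): buffer="rikjxj" (len 6), cursors c1@4 c2@6, authorship ...1.2
Authorship (.=original, N=cursor N): . . . 1 . 2
Index 5: author = 2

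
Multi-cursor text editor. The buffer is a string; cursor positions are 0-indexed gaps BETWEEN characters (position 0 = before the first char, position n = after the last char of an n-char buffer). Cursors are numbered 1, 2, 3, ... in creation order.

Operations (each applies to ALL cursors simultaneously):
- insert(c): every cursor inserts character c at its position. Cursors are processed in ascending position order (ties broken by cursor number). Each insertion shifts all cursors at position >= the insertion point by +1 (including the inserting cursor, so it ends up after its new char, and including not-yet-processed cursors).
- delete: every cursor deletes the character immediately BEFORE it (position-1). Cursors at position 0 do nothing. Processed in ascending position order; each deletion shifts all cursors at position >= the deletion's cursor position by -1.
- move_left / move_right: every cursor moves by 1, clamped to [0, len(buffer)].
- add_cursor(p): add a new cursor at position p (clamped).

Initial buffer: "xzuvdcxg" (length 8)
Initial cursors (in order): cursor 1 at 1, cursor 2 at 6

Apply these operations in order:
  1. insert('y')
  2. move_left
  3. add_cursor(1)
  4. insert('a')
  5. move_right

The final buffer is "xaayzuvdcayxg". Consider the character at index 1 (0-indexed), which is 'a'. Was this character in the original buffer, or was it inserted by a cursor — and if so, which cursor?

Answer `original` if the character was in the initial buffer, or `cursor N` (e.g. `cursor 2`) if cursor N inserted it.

Answer: cursor 1

Derivation:
After op 1 (insert('y')): buffer="xyzuvdcyxg" (len 10), cursors c1@2 c2@8, authorship .1.....2..
After op 2 (move_left): buffer="xyzuvdcyxg" (len 10), cursors c1@1 c2@7, authorship .1.....2..
After op 3 (add_cursor(1)): buffer="xyzuvdcyxg" (len 10), cursors c1@1 c3@1 c2@7, authorship .1.....2..
After op 4 (insert('a')): buffer="xaayzuvdcayxg" (len 13), cursors c1@3 c3@3 c2@10, authorship .131.....22..
After op 5 (move_right): buffer="xaayzuvdcayxg" (len 13), cursors c1@4 c3@4 c2@11, authorship .131.....22..
Authorship (.=original, N=cursor N): . 1 3 1 . . . . . 2 2 . .
Index 1: author = 1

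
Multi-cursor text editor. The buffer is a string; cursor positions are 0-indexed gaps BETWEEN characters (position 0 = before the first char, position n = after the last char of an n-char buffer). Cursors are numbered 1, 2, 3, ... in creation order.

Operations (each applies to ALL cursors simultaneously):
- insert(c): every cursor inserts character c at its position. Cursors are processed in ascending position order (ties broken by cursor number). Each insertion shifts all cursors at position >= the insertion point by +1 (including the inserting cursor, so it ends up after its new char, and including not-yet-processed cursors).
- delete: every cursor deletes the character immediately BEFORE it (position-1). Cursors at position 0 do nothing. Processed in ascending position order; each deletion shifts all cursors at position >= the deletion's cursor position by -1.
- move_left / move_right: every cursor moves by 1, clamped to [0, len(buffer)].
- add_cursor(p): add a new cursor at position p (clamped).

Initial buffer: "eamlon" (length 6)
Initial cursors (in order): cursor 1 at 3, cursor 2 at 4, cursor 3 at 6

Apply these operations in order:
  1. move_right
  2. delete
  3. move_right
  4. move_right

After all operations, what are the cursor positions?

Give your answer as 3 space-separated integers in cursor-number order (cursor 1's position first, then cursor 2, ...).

After op 1 (move_right): buffer="eamlon" (len 6), cursors c1@4 c2@5 c3@6, authorship ......
After op 2 (delete): buffer="eam" (len 3), cursors c1@3 c2@3 c3@3, authorship ...
After op 3 (move_right): buffer="eam" (len 3), cursors c1@3 c2@3 c3@3, authorship ...
After op 4 (move_right): buffer="eam" (len 3), cursors c1@3 c2@3 c3@3, authorship ...

Answer: 3 3 3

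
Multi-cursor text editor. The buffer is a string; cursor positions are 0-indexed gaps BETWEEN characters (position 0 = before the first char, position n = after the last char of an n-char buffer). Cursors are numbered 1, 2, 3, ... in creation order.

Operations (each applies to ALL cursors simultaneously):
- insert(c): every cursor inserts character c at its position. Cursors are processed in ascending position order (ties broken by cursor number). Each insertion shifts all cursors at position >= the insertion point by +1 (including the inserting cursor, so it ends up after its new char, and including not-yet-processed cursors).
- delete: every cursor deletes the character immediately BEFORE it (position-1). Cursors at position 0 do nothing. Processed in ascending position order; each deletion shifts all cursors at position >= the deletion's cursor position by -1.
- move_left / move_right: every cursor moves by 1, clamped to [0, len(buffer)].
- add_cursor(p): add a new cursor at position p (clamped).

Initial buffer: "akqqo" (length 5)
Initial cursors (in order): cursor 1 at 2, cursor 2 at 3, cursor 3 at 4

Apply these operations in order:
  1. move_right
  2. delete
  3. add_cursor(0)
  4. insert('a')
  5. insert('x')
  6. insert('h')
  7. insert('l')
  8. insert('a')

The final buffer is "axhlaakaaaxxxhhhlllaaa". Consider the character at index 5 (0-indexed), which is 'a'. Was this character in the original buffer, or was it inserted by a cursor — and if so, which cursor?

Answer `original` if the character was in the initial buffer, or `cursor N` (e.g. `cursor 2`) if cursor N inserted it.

After op 1 (move_right): buffer="akqqo" (len 5), cursors c1@3 c2@4 c3@5, authorship .....
After op 2 (delete): buffer="ak" (len 2), cursors c1@2 c2@2 c3@2, authorship ..
After op 3 (add_cursor(0)): buffer="ak" (len 2), cursors c4@0 c1@2 c2@2 c3@2, authorship ..
After op 4 (insert('a')): buffer="aakaaa" (len 6), cursors c4@1 c1@6 c2@6 c3@6, authorship 4..123
After op 5 (insert('x')): buffer="axakaaaxxx" (len 10), cursors c4@2 c1@10 c2@10 c3@10, authorship 44..123123
After op 6 (insert('h')): buffer="axhakaaaxxxhhh" (len 14), cursors c4@3 c1@14 c2@14 c3@14, authorship 444..123123123
After op 7 (insert('l')): buffer="axhlakaaaxxxhhhlll" (len 18), cursors c4@4 c1@18 c2@18 c3@18, authorship 4444..123123123123
After op 8 (insert('a')): buffer="axhlaakaaaxxxhhhlllaaa" (len 22), cursors c4@5 c1@22 c2@22 c3@22, authorship 44444..123123123123123
Authorship (.=original, N=cursor N): 4 4 4 4 4 . . 1 2 3 1 2 3 1 2 3 1 2 3 1 2 3
Index 5: author = original

Answer: original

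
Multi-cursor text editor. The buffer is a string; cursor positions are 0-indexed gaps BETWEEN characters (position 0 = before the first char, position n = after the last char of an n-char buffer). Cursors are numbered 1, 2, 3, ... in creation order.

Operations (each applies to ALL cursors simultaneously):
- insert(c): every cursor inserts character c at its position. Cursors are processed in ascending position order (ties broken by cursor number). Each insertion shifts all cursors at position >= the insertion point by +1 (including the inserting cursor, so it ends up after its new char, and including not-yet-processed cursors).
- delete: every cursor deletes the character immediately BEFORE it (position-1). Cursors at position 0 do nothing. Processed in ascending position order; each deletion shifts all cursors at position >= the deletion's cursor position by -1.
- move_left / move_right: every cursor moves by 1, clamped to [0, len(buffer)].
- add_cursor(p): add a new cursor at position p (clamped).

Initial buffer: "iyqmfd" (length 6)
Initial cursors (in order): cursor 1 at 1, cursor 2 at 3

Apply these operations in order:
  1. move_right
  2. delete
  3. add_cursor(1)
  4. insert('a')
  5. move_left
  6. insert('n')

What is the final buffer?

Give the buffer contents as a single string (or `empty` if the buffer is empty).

After op 1 (move_right): buffer="iyqmfd" (len 6), cursors c1@2 c2@4, authorship ......
After op 2 (delete): buffer="iqfd" (len 4), cursors c1@1 c2@2, authorship ....
After op 3 (add_cursor(1)): buffer="iqfd" (len 4), cursors c1@1 c3@1 c2@2, authorship ....
After op 4 (insert('a')): buffer="iaaqafd" (len 7), cursors c1@3 c3@3 c2@5, authorship .13.2..
After op 5 (move_left): buffer="iaaqafd" (len 7), cursors c1@2 c3@2 c2@4, authorship .13.2..
After op 6 (insert('n')): buffer="iannaqnafd" (len 10), cursors c1@4 c3@4 c2@7, authorship .1133.22..

Answer: iannaqnafd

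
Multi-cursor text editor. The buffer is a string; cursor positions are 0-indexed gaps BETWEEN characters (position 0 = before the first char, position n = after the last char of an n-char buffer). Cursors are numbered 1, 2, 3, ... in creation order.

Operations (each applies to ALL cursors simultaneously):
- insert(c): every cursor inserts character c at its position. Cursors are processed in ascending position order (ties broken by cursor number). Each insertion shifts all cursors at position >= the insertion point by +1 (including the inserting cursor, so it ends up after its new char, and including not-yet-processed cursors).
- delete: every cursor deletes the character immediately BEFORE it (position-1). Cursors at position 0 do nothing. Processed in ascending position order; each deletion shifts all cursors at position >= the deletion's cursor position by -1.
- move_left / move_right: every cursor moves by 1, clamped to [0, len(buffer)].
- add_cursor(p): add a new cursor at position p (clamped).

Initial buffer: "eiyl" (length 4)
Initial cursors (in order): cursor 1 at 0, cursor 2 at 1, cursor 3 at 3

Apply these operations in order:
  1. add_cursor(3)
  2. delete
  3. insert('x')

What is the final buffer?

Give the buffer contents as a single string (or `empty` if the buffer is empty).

After op 1 (add_cursor(3)): buffer="eiyl" (len 4), cursors c1@0 c2@1 c3@3 c4@3, authorship ....
After op 2 (delete): buffer="l" (len 1), cursors c1@0 c2@0 c3@0 c4@0, authorship .
After op 3 (insert('x')): buffer="xxxxl" (len 5), cursors c1@4 c2@4 c3@4 c4@4, authorship 1234.

Answer: xxxxl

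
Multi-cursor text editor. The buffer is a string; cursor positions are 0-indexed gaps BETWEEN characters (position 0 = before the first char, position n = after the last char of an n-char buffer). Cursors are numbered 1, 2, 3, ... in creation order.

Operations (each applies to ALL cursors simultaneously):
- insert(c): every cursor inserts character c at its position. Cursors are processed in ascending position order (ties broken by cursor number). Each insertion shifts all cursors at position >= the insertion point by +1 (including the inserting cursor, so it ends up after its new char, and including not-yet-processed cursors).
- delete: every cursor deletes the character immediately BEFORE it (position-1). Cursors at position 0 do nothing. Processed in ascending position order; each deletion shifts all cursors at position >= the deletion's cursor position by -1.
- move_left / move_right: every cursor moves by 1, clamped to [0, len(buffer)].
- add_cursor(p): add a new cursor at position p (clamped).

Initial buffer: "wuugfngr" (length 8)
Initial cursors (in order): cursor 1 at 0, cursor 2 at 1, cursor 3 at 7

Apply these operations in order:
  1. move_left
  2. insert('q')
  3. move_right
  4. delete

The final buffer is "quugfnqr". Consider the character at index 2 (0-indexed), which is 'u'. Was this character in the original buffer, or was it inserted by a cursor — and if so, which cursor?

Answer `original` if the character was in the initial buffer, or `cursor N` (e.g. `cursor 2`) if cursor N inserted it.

Answer: original

Derivation:
After op 1 (move_left): buffer="wuugfngr" (len 8), cursors c1@0 c2@0 c3@6, authorship ........
After op 2 (insert('q')): buffer="qqwuugfnqgr" (len 11), cursors c1@2 c2@2 c3@9, authorship 12......3..
After op 3 (move_right): buffer="qqwuugfnqgr" (len 11), cursors c1@3 c2@3 c3@10, authorship 12......3..
After op 4 (delete): buffer="quugfnqr" (len 8), cursors c1@1 c2@1 c3@7, authorship 1.....3.
Authorship (.=original, N=cursor N): 1 . . . . . 3 .
Index 2: author = original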